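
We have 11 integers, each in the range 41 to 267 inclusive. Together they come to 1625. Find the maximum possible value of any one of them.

Maximizing one value means minimizing the remaining 10.
The other 10 contribute at least 10 × 41 = 410, leaving at most 1625 − 410 = 1215.
But each integer is capped at 267, so the maximum is 267.
Achievable: one at 267 and the other 10 totalling 1358, which fits since 10 × 41 ≤ 1358 ≤ 10 × 267.

267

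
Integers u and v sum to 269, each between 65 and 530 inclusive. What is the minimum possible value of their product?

Since u + v is fixed, pushing one of them to its bound minimizes the product.
The extreme feasible split is u = 65, v = 204, giving uv = 13260.

13260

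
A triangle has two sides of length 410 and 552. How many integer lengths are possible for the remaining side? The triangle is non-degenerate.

819

The triangle inequality gives |410 − 552| < c < 410 + 552, i.e. 142 < c < 962.
So c can be any integer from 143 to 961: 819 values.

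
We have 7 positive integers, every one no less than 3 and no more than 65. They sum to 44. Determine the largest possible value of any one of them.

To make one integer as large as possible, make the other 6 as small as possible.
The other 6 contribute at least 6 × 3 = 18, leaving at most 44 − 18 = 26.
Since 26 ≤ 65, this is achievable: one at 26 and 6 at 3.

26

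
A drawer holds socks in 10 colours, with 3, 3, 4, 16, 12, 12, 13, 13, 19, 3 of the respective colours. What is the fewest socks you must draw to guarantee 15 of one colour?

In the worst case you take as many as possible of each colour without reaching 15: 3 + 3 + 4 + 14 + 12 + 12 + 13 + 13 + 14 + 3 = 91.
The next one must give 15 of some colour, so 91 + 1 = 92.

92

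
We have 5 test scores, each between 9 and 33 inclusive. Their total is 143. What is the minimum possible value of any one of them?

Minimizing one value means maximizing the remaining 4.
The other 4 contribute at most 4 × 33 = 132, leaving at least 143 − 132 = 11.
Since 11 ≥ 9, this is achievable: one at 11 and 4 at 33.

11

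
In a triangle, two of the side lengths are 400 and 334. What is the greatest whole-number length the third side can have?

733

The third side must be less than 400 + 334 = 734.
The largest integer below 734 is 733.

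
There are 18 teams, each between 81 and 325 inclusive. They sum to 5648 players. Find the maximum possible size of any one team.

325

Maximizing one value means minimizing the remaining 17.
The other 17 contribute at least 17 × 81 = 1377, leaving at most 5648 − 1377 = 4271.
But each team is capped at 325, so the maximum is 325.
Achievable: one at 325 and the other 17 totalling 5323, which fits since 17 × 81 ≤ 5323 ≤ 17 × 325.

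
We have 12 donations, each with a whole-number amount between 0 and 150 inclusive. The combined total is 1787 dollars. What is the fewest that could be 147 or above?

9

Each value short of 147 is at most 146, costing at least 150 − 146 = 4 against the maximum total of 1800.
We can afford to lose at most 1800 − 1787 = 13, so at most ⌊13/4⌋ = 3 fall short, and at least 9 are ≥ 147.
Exactly 9 works: 9 values at 150 and 3 at 146 total 1788; lower one of the high values by 1 (still ≥ 147) to hit 1787.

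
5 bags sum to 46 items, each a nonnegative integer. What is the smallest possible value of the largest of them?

10

If every one of the 5 were at most 9, the total would be at most 5 × 9 = 45 < 46.
Achievable: 1 of them at 10 and 4 at 9 total 46.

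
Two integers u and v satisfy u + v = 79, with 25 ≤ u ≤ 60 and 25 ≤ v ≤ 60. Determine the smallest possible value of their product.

1350

Since u + v is fixed, pushing one of them to its bound minimizes the product.
The extreme feasible split is u = 25, v = 54, giving uv = 1350.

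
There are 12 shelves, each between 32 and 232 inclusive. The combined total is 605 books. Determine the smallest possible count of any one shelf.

To make one shelf as small as possible, make the other 11 as large as possible.
The other 11 can take up 11 × 232 = 2552 ≥ 605 − 32, so one shelf can sit at its floor of 32.
Achievable: one at 32 and the other 11 totalling 573, which fits since 11 × 32 ≤ 573 ≤ 11 × 232.

32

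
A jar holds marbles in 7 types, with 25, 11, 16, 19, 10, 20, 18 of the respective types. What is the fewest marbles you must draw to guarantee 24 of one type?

118

In the worst case you take as many as possible of each type without reaching 24: 23 + 11 + 16 + 19 + 10 + 20 + 18 = 117.
The next one must give 24 of some type, so 117 + 1 = 118.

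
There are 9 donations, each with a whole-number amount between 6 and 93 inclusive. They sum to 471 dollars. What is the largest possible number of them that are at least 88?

5

With k values at 88 or above and the rest at least 6, the sum is at least 54 + 82k.
Since the sum is 471, we need 82k ≤ 417, i.e. k ≤ 5.
k = 5 is achieved by 5 values at 88 and 4 at 6, total 464; add 7 to one value (staying below 88) to reach 471.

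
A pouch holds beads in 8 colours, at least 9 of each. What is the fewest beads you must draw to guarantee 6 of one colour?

In the worst case you draw 5 of each of the 8 colours: 8 × 5 = 40.
One more forces 6 of some colour, so 40 + 1 = 41.

41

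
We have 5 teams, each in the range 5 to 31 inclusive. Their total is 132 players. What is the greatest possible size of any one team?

31

To make one team as large as possible, make the other 4 as small as possible.
The other 4 contribute at least 4 × 5 = 20, leaving at most 132 − 20 = 112.
But each team is capped at 31, so the maximum is 31.
Achievable: one at 31 and the other 4 totalling 101, which fits since 4 × 5 ≤ 101 ≤ 4 × 31.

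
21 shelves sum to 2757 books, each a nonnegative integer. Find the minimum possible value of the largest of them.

132

Some value must be at least ⌈2757/21⌉ = 132, since 21 × 131 = 2751 < 2757.
Achievable: 6 of them at 132 and 15 at 131 total 2757.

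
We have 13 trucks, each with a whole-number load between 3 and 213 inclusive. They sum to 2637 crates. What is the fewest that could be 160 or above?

If only k of them are at least 160, the other 13 − k are at most 159, so the total is at most k·213 + (13 − k)·159.
This must reach 2637, so k·213 + (13 − k)·159 ≥ 2637, giving k ≥ 11.
Exactly 11 works: 11 values at 213 and 2 at 159 total 2661; lower one of the high values by 24 (still ≥ 160) to hit 2637.

11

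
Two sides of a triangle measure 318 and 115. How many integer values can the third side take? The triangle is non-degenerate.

The triangle inequality gives |318 − 115| < c < 318 + 115, i.e. 203 < c < 433.
So c can be any integer from 204 to 432: 229 values.

229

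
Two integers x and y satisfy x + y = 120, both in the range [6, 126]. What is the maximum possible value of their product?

With x + y fixed, xy peaks when the two are closest together.
Taking x = 60 and y = 60 (both in [6, 126]) gives xy = 3600.

3600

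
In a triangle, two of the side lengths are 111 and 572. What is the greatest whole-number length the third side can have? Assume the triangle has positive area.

682

The third side must be less than 111 + 572 = 683.
The largest integer below 683 is 682.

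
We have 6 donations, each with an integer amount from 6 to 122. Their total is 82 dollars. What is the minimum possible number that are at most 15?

2

Let j be the number exceeding 15. Then the total is ≥ 16·j + 6·(6 − j) = 36 + 10j.
So 10j ≤ 46 and j ≤ 4; hence at least 6 − 4 = 2 are ≤ 15.
Exactly 2 works: 2 values at 6 and 4 at 16 total 76; raise one of the low values by 6 (still ≤ 15) to hit 82.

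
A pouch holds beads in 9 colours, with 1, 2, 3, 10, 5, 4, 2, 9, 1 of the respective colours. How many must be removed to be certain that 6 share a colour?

29

In the worst case you take as many as possible of each colour without reaching 6: 1 + 2 + 3 + 5 + 5 + 4 + 2 + 5 + 1 = 28.
The next one must give 6 of some colour, so 28 + 1 = 29.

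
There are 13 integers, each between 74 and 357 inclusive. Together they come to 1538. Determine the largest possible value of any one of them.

357

Maximizing one value means minimizing the remaining 12.
The other 12 contribute at least 12 × 74 = 888, leaving at most 1538 − 888 = 650.
But each integer is capped at 357, so the maximum is 357.
Achievable: one at 357 and the other 12 totalling 1181, which fits since 12 × 74 ≤ 1181 ≤ 12 × 357.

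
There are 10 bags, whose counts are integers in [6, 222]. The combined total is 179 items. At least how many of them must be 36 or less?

Each value above 36 is at least 37, contributing at least 37 − 6 = 31 above the floor 6.
The sum exceeds the floor total 60 by 119, so at most ⌊119/31⌋ = 3 exceed 36, and at least 7 are ≤ 36.
Exactly 7 works: 7 values at 6 and 3 at 37 total 153; raise one of the low values by 26 (still ≤ 36) to hit 179.

7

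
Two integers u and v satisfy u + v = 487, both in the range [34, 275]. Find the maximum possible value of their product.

uv = u(487 − u) is maximized when u is as near 487/2 as the bounds allow.
Taking u = 243 and v = 244 (both in [34, 275]) gives uv = 59292.

59292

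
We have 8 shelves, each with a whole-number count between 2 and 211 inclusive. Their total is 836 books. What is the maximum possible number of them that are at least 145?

If k of the values are ≥ 145, the total is ≥ 145k + 2(8 − k).
Setting 145k + 2(8 − k) ≤ 836 gives 143k ≤ 820, so k ≤ 5.
k = 5 is achieved by 5 values at 145 and 3 at 2, total 731; add 105 to one value (staying below 145) to reach 836.

5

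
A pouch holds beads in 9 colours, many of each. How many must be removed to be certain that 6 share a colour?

In the worst case you draw 5 of each of the 9 colours: 9 × 5 = 45.
One more forces 6 of some colour, so 45 + 1 = 46.

46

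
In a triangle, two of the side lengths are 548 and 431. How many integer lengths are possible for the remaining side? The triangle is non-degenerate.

861

The triangle inequality gives |548 − 431| < c < 548 + 431, i.e. 117 < c < 979.
So c can be any integer from 118 to 978: 861 values.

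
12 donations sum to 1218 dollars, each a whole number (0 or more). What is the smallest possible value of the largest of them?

102

If every one of the 12 were at most 101, the total would be at most 12 × 101 = 1212 < 1218.
Taking 6 copies of 101 and 6 copies of 102 gives exactly 1218, so 102 is attained.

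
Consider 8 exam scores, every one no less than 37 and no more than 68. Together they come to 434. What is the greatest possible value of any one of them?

68

Maximizing one value means minimizing the remaining 7.
The other 7 contribute at least 7 × 37 = 259, leaving at most 434 − 259 = 175.
But each score is capped at 68, so the maximum is 68.
Achievable: one at 68 and the other 7 totalling 366, which fits since 7 × 37 ≤ 366 ≤ 7 × 68.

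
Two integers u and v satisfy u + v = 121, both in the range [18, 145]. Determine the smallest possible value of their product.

Since u + v is fixed, pushing one of them to its bound minimizes the product.
The extreme feasible split is u = 18, v = 103, giving uv = 1854.

1854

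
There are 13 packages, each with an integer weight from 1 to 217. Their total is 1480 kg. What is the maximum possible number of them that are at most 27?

7

Suppose k of them are at most 27. Those contribute at most 27 each and the rest at most 217 each.
So the total is at most 27k + 217(13 − k) = 2821 − 190k. This must still be ≥ 1480, so k ≤ 7.
k = 7 is achieved by 7 values at 27 and 6 at 217, total 1491; lower one of the 217's by 11 (still > 27) to reach 1480.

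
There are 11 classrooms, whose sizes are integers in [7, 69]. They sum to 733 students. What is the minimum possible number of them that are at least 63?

8

Each value short of 63 is at most 62, costing at least 69 − 62 = 7 against the maximum total of 759.
We can afford to lose at most 759 − 733 = 26, so at most ⌊26/7⌋ = 3 fall short, and at least 8 are ≥ 63.
Exactly 8 works: 8 values at 69 and 3 at 62 total 738; lower one of the high values by 5 (still ≥ 63) to hit 733.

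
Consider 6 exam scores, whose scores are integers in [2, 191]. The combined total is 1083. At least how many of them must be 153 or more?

Each value short of 153 is at most 152, costing at least 191 − 152 = 39 against the maximum total of 1146.
We can afford to lose at most 1146 − 1083 = 63, so at most ⌊63/39⌋ = 1 fall short, and at least 5 are ≥ 153.
Exactly 5 works: 5 values at 191 and 1 at 152 total 1107; lower one of the high values by 24 (still ≥ 153) to hit 1083.

5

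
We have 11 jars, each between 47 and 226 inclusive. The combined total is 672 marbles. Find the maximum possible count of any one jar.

Maximizing one value means minimizing the remaining 10.
The other 10 contribute at least 10 × 47 = 470, leaving at most 672 − 470 = 202.
Since 202 ≤ 226, this is achievable: one at 202 and 10 at 47.

202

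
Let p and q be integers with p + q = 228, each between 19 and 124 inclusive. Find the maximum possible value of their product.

pq = p(228 − p) is maximized when p is as near 228/2 as the bounds allow.
Taking p = 114 and q = 114 (both in [19, 124]) gives pq = 12996.

12996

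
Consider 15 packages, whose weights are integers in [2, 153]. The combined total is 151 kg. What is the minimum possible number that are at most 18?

8

Each value above 18 is at least 19, contributing at least 19 − 2 = 17 above the floor 2.
The sum exceeds the floor total 30 by 121, so at most ⌊121/17⌋ = 7 exceed 18, and at least 8 are ≤ 18.
Exactly 8 works: 8 values at 2 and 7 at 19 total 149; raise one of the low values by 2 (still ≤ 18) to hit 151.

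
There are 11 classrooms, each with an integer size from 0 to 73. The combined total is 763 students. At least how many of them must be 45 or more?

10

Suppose at most 11 − j of them reach 45; then j values are ≤ 44 and the rest ≤ 73.
The total is then ≤ 44·j + 73·(11 − j) = 803 − 29j. For this to be ≥ 763 we need j ≤ 1, so at least 11 − 1 = 10 must reach 45.
Exactly 10 works: 10 values at 73 and 1 at 44 total 774; lower one of the high values by 11 (still ≥ 45) to hit 763.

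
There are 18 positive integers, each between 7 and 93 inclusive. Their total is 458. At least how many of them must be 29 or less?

Let j be the number exceeding 29. Then the total is ≥ 30·j + 7·(18 − j) = 126 + 23j.
So 23j ≤ 332 and j ≤ 14; hence at least 18 − 14 = 4 are ≤ 29.
Exactly 4 works: 4 values at 7 and 14 at 30 total 448; raise one of the low values by 10 (still ≤ 29) to hit 458.

4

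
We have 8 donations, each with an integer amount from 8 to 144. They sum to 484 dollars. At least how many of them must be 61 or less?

If only k of them are at most 61, the other 8 − k are at least 62, so the total is at least (8 − k)·62 + k·8.
This is ≤ 484, so (8 − k)·62 + 8k ≤ 484, which gives k ≥ 1.
Exactly 1 works: 1 value at 8 and 7 at 62 total 442; raise one of the low values by 42 (still ≤ 61) to hit 484.

1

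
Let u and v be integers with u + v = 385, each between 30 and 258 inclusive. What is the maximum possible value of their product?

With u + v fixed, uv peaks when the two are closest together.
Taking u = 192 and v = 193 (both in [30, 258]) gives uv = 37056.

37056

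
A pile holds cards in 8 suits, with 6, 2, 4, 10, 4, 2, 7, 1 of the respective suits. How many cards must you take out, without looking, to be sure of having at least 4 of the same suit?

In the worst case you take as many as possible of each suit without reaching 4: 3 + 2 + 3 + 3 + 3 + 2 + 3 + 1 = 20.
The next one must give 4 of some suit, so 20 + 1 = 21.

21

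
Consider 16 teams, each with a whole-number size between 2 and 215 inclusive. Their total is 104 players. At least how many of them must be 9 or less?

Let j be the number exceeding 9. Then the total is ≥ 10·j + 2·(16 − j) = 32 + 8j.
So 8j ≤ 72 and j ≤ 9; hence at least 16 − 9 = 7 are ≤ 9.
Exactly 7 works: 7 values at 2 and 9 at 10 total 104.

7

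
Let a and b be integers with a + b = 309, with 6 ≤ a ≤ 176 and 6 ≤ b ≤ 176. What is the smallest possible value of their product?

23408

Since a + b is fixed, pushing one of them to its bound minimizes the product.
The extreme feasible split is a = 133, b = 176, giving ab = 23408.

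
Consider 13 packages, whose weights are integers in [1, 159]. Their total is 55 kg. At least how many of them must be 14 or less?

10

Let j be the number exceeding 14. Then the total is ≥ 15·j + 1·(13 − j) = 13 + 14j.
So 14j ≤ 42 and j ≤ 3; hence at least 13 − 3 = 10 are ≤ 14.
Exactly 10 works: 10 values at 1 and 3 at 15 total 55.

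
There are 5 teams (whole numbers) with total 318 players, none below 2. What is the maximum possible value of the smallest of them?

If every one of the 5 were at least 64, the total would be at least 5 × 64 = 320 > 318.
Equality holds with 2 values of 63 and 3 values of 64.

63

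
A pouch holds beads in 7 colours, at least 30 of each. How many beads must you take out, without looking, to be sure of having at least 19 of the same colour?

You could draw 18 of every colour without reaching 19 of any — 126 in all.
One more forces 19 of some colour, so 126 + 1 = 127.

127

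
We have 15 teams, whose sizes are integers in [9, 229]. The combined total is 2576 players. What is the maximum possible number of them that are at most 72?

Each value at 72 or below falls at least 229 − 72 = 157 short of the ceiling 229.
The ceiling total is 15 × 229 = 3435, and we need 2576, so at most ⌊(3435 − 2576)/157⌋ = 5 can be that low.
k = 5 is achieved by 5 values at 72 and 10 at 229, total 2650; lower one of the 229's by 74 (still > 72) to reach 2576.

5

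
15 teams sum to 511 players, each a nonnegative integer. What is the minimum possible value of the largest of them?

The 15 values sum to 511, so their maximum is at least ⌈511/15⌉ = 35.
Achievable: 1 of them at 35 and 14 at 34 total 511.

35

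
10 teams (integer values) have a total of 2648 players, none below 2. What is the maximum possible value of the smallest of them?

If every one of the 10 were at least 265, the total would be at least 10 × 265 = 2650 > 2648.
Equality holds with 2 values of 264 and 8 values of 265.

264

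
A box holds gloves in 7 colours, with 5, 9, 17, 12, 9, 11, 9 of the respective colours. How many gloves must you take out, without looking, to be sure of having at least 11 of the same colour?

In the worst case you take as many as possible of each colour without reaching 11: 5 + 9 + 10 + 10 + 9 + 10 + 9 = 62.
The next one must give 11 of some colour, so 62 + 1 = 63.

63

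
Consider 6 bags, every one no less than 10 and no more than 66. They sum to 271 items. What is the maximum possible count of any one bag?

To make one bag as large as possible, make the other 5 as small as possible.
The other 5 contribute at least 5 × 10 = 50, leaving at most 271 − 50 = 221.
But each bag is capped at 66, so the maximum is 66.
Achievable: one at 66 and the other 5 totalling 205, which fits since 5 × 10 ≤ 205 ≤ 5 × 66.

66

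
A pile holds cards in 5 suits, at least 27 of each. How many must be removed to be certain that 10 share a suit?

46

In the worst case you draw 9 of each of the 5 suits: 5 × 9 = 45.
One more forces 10 of some suit, so 45 + 1 = 46.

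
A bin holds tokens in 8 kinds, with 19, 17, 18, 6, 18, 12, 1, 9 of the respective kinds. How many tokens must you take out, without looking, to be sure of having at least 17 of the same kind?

93

In the worst case you take as many as possible of each kind without reaching 17: 16 + 16 + 16 + 6 + 16 + 12 + 1 + 9 = 92.
The next one must give 17 of some kind, so 92 + 1 = 93.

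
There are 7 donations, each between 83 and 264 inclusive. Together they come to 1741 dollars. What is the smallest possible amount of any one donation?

157

Minimizing one value means maximizing the remaining 6.
The other 6 contribute at most 6 × 264 = 1584, leaving at least 1741 − 1584 = 157.
Since 157 ≥ 83, this is achievable: one at 157 and 6 at 264.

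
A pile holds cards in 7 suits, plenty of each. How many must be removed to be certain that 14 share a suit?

92

You could draw 13 of every suit without reaching 14 of any — 91 in all.
One more forces 14 of some suit, so 91 + 1 = 92.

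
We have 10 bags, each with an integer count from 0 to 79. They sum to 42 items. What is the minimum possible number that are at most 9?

6

Let j be the number exceeding 9. Then the total is ≥ 10·j + 0·(10 − j) = 0 + 10j.
So 10j ≤ 42 and j ≤ 4; hence at least 10 − 4 = 6 are ≤ 9.
Exactly 6 works: 6 values at 0 and 4 at 10 total 40; raise one of the low values by 2 (still ≤ 9) to hit 42.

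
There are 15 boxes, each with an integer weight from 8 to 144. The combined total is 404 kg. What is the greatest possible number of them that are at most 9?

13

Each value at 9 or below falls at least 144 − 9 = 135 short of the ceiling 144.
The ceiling total is 15 × 144 = 2160, and we need 404, so at most ⌊(2160 − 404)/135⌋ = 13 can be that low.
k = 13 is achieved by 13 values at 9 and 2 at 144, total 405; lower one of the 144's by 1 (still > 9) to reach 404.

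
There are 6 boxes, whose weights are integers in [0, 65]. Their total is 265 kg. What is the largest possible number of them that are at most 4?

Each value at 4 or below falls at least 65 − 4 = 61 short of the ceiling 65.
The ceiling total is 6 × 65 = 390, and we need 265, so at most ⌊(390 − 265)/61⌋ = 2 can be that low.
k = 2 is achieved by 2 values at 4 and 4 at 65, total 268; lower one of the 65's by 3 (still > 4) to reach 265.

2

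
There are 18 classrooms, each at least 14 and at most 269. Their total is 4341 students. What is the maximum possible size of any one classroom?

269

Maximizing one value means minimizing the remaining 17.
The other 17 contribute at least 17 × 14 = 238, leaving at most 4341 − 238 = 4103.
But each classroom is capped at 269, so the maximum is 269.
Achievable: one at 269 and the other 17 totalling 4072, which fits since 17 × 14 ≤ 4072 ≤ 17 × 269.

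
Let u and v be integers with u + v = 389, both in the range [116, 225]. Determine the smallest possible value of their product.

For a fixed sum, uv is smallest when u and v are as far apart as possible.
The extreme feasible split is u = 164, v = 225, giving uv = 36900.

36900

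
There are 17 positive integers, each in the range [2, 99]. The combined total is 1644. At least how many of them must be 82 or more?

15

If only k of them are at least 82, the other 17 − k are at most 81, so the total is at most k·99 + (17 − k)·81.
This must reach 1644, so k·99 + (17 − k)·81 ≥ 1644, giving k ≥ 15.
Exactly 15 works: 15 values at 99 and 2 at 81 total 1647; lower one of the high values by 3 (still ≥ 82) to hit 1644.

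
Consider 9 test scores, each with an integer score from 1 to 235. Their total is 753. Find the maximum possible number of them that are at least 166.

4

With k values at 166 or above and the rest at least 1, the sum is at least 9 + 165k.
Since the sum is 753, we need 165k ≤ 744, i.e. k ≤ 4.
k = 4 is achieved by 4 values at 166 and 5 at 1, total 669; add 84 to one value (staying below 166) to reach 753.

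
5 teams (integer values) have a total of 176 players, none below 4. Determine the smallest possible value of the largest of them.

Some value must be at least ⌈176/5⌉ = 36, since 5 × 35 = 175 < 176.
Equality holds with 1 value of 36 and 4 values of 35.

36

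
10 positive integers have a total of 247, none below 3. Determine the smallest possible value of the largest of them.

25

The average is 247/10 > 24, so not all 10 can be 24 or less; the largest is ≥ 25.
Achievable: 7 of them at 25 and 3 at 24 total 247.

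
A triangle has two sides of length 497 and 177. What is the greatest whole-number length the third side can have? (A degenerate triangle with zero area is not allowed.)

The third side must be less than 497 + 177 = 674.
The largest integer below 674 is 673.

673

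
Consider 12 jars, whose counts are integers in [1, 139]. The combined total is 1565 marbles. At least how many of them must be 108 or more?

9

If only k of them are at least 108, the other 12 − k are at most 107, so the total is at most k·139 + (12 − k)·107.
This must reach 1565, so k·139 + (12 − k)·107 ≥ 1565, giving k ≥ 9.
Exactly 9 works: 9 values at 139 and 3 at 107 total 1572; lower one of the high values by 7 (still ≥ 108) to hit 1565.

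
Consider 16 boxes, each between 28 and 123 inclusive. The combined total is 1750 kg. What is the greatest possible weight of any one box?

123

Maximizing one value means minimizing the remaining 15.
The other 15 contribute at least 15 × 28 = 420, leaving at most 1750 − 420 = 1330.
But each box is capped at 123, so the maximum is 123.
Achievable: one at 123 and the other 15 totalling 1627, which fits since 15 × 28 ≤ 1627 ≤ 15 × 123.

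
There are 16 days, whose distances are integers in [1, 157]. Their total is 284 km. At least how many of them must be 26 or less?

Each value above 26 is at least 27, contributing at least 27 − 1 = 26 above the floor 1.
The sum exceeds the floor total 16 by 268, so at most ⌊268/26⌋ = 10 exceed 26, and at least 6 are ≤ 26.
Exactly 6 works: 6 values at 1 and 10 at 27 total 276; raise one of the low values by 8 (still ≤ 26) to hit 284.

6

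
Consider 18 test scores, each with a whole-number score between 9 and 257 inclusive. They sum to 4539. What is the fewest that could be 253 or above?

Each value short of 253 is at most 252, costing at least 257 − 252 = 5 against the maximum total of 4626.
We can afford to lose at most 4626 − 4539 = 87, so at most ⌊87/5⌋ = 17 fall short, and at least 1 are ≥ 253.
Exactly 1 works: 1 value at 257 and 17 at 252 total 4541; lower one of the high values by 2 (still ≥ 253) to hit 4539.

1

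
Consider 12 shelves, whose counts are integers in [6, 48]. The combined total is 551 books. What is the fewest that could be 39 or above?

10

Suppose at most 12 − j of them reach 39; then j values are ≤ 38 and the rest ≤ 48.
The total is then ≤ 38·j + 48·(12 − j) = 576 − 10j. For this to be ≥ 551 we need j ≤ 2, so at least 12 − 2 = 10 must reach 39.
Exactly 10 works: 10 values at 48 and 2 at 38 total 556; lower one of the high values by 5 (still ≥ 39) to hit 551.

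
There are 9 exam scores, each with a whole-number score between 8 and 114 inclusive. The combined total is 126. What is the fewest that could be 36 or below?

8

Each value above 36 is at least 37, contributing at least 37 − 8 = 29 above the floor 8.
The sum exceeds the floor total 72 by 54, so at most ⌊54/29⌋ = 1 exceed 36, and at least 8 are ≤ 36.
Exactly 8 works: 8 values at 8 and 1 at 37 total 101; raise one of the low values by 25 (still ≤ 36) to hit 126.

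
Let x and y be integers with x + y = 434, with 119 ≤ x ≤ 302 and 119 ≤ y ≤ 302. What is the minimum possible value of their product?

39864

xy = x(434 − x) is concave in x, so over [132, 302] it is minimized at an endpoint.
The extreme feasible split is x = 132, y = 302, giving xy = 39864.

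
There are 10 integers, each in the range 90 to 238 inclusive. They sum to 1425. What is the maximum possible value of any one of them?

238

Maximizing one value means minimizing the remaining 9.
The other 9 contribute at least 9 × 90 = 810, leaving at most 1425 − 810 = 615.
But each integer is capped at 238, so the maximum is 238.
Achievable: one at 238 and the other 9 totalling 1187, which fits since 9 × 90 ≤ 1187 ≤ 9 × 238.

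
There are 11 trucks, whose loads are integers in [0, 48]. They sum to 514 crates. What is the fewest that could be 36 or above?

Each value short of 36 is at most 35, costing at least 48 − 35 = 13 against the maximum total of 528.
We can afford to lose at most 528 − 514 = 14, so at most ⌊14/13⌋ = 1 fall short, and at least 10 are ≥ 36.
Exactly 10 works: 10 values at 48 and 1 at 35 total 515; lower one of the high values by 1 (still ≥ 36) to hit 514.

10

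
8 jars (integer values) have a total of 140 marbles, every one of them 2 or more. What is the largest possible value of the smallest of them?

17

If every one of the 8 were at least 18, the total would be at least 8 × 18 = 144 > 140.
Equality holds with 4 values of 17 and 4 values of 18.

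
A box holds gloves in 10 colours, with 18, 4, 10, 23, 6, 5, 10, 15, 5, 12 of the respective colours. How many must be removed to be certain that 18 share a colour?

In the worst case you take as many as possible of each colour without reaching 18: 17 + 4 + 10 + 17 + 6 + 5 + 10 + 15 + 5 + 12 = 101.
The next one must give 18 of some colour, so 101 + 1 = 102.

102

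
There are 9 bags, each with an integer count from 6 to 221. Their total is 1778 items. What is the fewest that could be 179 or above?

Suppose at most 9 − j of them reach 179; then j values are ≤ 178 and the rest ≤ 221.
The total is then ≤ 178·j + 221·(9 − j) = 1989 − 43j. For this to be ≥ 1778 we need j ≤ 4, so at least 9 − 4 = 5 must reach 179.
Exactly 5 works: 5 values at 221 and 4 at 178 total 1817; lower one of the high values by 39 (still ≥ 179) to hit 1778.

5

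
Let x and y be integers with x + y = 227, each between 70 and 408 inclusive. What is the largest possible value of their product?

12882

xy = x(227 − x) is maximized when x is as near 227/2 as the bounds allow.
Taking x = 113 and y = 114 (both in [70, 408]) gives xy = 12882.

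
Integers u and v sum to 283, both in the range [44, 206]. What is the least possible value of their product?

15862

For a fixed sum, uv is smallest when u and v are as far apart as possible.
At the endpoint u = 77, v = 283 − 77 = 206, so uv = 77 × 206 = 15862.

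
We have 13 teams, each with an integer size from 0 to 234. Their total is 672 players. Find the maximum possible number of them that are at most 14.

10

Suppose k of them are at most 14. Those contribute at most 14 each and the rest at most 234 each.
So the total is at most 14k + 234(13 − k) = 3042 − 220k. This must still be ≥ 672, so k ≤ 10.
k = 10 is achieved by 10 values at 14 and 3 at 234, total 842; lower one of the 234's by 170 (still > 14) to reach 672.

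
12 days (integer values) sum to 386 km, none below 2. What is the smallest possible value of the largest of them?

The 12 values sum to 386, so their maximum is at least ⌈386/12⌉ = 33.
Achievable: 2 of them at 33 and 10 at 32 total 386.

33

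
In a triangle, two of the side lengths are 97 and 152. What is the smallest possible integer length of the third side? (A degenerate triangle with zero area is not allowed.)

The third side must exceed |97 − 152| = 55.
The smallest integer above 55 is 56.

56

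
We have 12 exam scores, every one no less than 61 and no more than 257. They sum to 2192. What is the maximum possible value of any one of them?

To make one score as large as possible, make the other 11 as small as possible.
The other 11 contribute at least 11 × 61 = 671, leaving at most 2192 − 671 = 1521.
But each score is capped at 257, so the maximum is 257.
Achievable: one at 257 and the other 11 totalling 1935, which fits since 11 × 61 ≤ 1935 ≤ 11 × 257.

257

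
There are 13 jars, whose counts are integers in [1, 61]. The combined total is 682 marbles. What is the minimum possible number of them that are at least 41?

If only k of them are at least 41, the other 13 − k are at most 40, so the total is at most k·61 + (13 − k)·40.
This must reach 682, so k·61 + (13 − k)·40 ≥ 682, giving k ≥ 8.
Exactly 8 works: 8 values at 61 and 5 at 40 total 688; lower one of the high values by 6 (still ≥ 41) to hit 682.

8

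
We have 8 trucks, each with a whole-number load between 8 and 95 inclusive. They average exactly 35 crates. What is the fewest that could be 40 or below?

The total is 8 × 35 = 280.
If only k of them are at most 40, the other 8 − k are at least 41, so the total is at least (8 − k)·41 + k·8.
This is ≤ 280, so (8 − k)·41 + 8k ≤ 280, which gives k ≥ 2.
Exactly 2 works: 2 values at 8 and 6 at 41 total 262; raise one of the low values by 18 (still ≤ 40) to hit 280.

2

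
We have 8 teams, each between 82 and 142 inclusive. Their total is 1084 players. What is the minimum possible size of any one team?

Minimizing one value means maximizing the remaining 7.
The other 7 contribute at most 7 × 142 = 994, leaving at least 1084 − 994 = 90.
Since 90 ≥ 82, this is achievable: one at 90 and 7 at 142.

90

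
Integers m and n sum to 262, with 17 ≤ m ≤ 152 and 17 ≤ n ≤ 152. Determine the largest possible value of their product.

For a fixed sum, the product mn is largest when m and n are as close as possible.
Taking m = 131 and n = 131 (both in [17, 152]) gives mn = 17161.

17161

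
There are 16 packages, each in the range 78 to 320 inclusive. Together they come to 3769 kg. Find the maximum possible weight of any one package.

Maximizing one value means minimizing the remaining 15.
The other 15 contribute at least 15 × 78 = 1170, leaving at most 3769 − 1170 = 2599.
But each package is capped at 320, so the maximum is 320.
Achievable: one at 320 and the other 15 totalling 3449, which fits since 15 × 78 ≤ 3449 ≤ 15 × 320.

320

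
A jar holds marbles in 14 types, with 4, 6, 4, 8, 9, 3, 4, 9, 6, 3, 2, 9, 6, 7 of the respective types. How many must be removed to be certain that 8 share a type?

In the worst case you take as many as possible of each type without reaching 8: 4 + 6 + 4 + 7 + 7 + 3 + 4 + 7 + 6 + 3 + 2 + 7 + 6 + 7 = 73.
The next one must give 8 of some type, so 73 + 1 = 74.

74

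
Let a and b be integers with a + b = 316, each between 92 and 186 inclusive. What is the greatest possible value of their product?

24964

With a + b fixed, ab peaks when the two are closest together.
Taking a = 158 and b = 158 (both in [92, 186]) gives ab = 24964.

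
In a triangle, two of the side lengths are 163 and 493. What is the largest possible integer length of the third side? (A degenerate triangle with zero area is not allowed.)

655

The third side must be less than 163 + 493 = 656.
The largest integer below 656 is 655.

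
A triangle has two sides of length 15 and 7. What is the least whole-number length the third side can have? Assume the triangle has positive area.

The third side must exceed |15 − 7| = 8.
The smallest integer above 8 is 9.

9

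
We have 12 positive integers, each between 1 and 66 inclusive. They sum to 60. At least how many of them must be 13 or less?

Each value above 13 is at least 14, contributing at least 14 − 1 = 13 above the floor 1.
The sum exceeds the floor total 12 by 48, so at most ⌊48/13⌋ = 3 exceed 13, and at least 9 are ≤ 13.
Exactly 9 works: 9 values at 1 and 3 at 14 total 51; raise one of the low values by 9 (still ≤ 13) to hit 60.

9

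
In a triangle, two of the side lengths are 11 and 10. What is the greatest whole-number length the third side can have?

20

The third side must be less than 11 + 10 = 21.
The largest integer below 21 is 20.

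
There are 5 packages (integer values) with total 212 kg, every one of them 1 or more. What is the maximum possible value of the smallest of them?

42

If every one of the 5 were at least 43, the total would be at least 5 × 43 = 215 > 212.
Achievable: 3 of them at 42 and 2 at 43 total 212.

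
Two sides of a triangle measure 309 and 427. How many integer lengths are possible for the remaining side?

617

The triangle inequality gives |309 − 427| < c < 309 + 427, i.e. 118 < c < 736.
So c can be any integer from 119 to 735: 617 values.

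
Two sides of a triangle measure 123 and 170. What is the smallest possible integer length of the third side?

The third side must exceed |123 − 170| = 47.
The smallest integer above 47 is 48.

48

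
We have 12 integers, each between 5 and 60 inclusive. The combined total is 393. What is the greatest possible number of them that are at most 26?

9

Suppose k of them are at most 26. Those contribute at most 26 each and the rest at most 60 each.
So the total is at most 26k + 60(12 − k) = 720 − 34k. This must still be ≥ 393, so k ≤ 9.
k = 9 is achieved by 9 values at 26 and 3 at 60, total 414; lower one of the 60's by 21 (still > 26) to reach 393.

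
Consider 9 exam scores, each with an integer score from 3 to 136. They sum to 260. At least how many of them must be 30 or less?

1

Each value above 30 is at least 31, contributing at least 31 − 3 = 28 above the floor 3.
The sum exceeds the floor total 27 by 233, so at most ⌊233/28⌋ = 8 exceed 30, and at least 1 are ≤ 30.
Exactly 1 works: 1 value at 3 and 8 at 31 total 251; raise one of the low values by 9 (still ≤ 30) to hit 260.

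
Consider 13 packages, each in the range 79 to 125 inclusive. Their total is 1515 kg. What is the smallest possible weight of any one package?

79

To make one package as small as possible, make the other 12 as large as possible.
The other 12 can take up 12 × 125 = 1500 ≥ 1515 − 79, so one package can sit at its floor of 79.
Achievable: one at 79 and the other 12 totalling 1436, which fits since 12 × 79 ≤ 1436 ≤ 12 × 125.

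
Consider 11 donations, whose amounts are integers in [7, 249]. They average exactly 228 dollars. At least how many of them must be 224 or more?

The total is 11 × 228 = 2508.
Suppose at most 11 − j of them reach 224; then j values are ≤ 223 and the rest ≤ 249.
The total is then ≤ 223·j + 249·(11 − j) = 2739 − 26j. For this to be ≥ 2508 we need j ≤ 8, so at least 11 − 8 = 3 must reach 224.
Exactly 3 works: 3 values at 249 and 8 at 223 total 2531; lower one of the high values by 23 (still ≥ 224) to hit 2508.

3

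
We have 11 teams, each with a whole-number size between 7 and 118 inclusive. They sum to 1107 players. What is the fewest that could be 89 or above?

5

If only k of them are at least 89, the other 11 − k are at most 88, so the total is at most k·118 + (11 − k)·88.
This must reach 1107, so k·118 + (11 − k)·88 ≥ 1107, giving k ≥ 5.
Exactly 5 works: 5 values at 118 and 6 at 88 total 1118; lower one of the high values by 11 (still ≥ 89) to hit 1107.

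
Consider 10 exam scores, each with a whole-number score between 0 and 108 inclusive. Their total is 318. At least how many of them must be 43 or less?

Each value above 43 is at least 44, contributing at least 44 − 0 = 44 above the floor 0.
The sum exceeds the floor total 0 by 318, so at most ⌊318/44⌋ = 7 exceed 43, and at least 3 are ≤ 43.
Exactly 3 works: 3 values at 0 and 7 at 44 total 308; raise one of the low values by 10 (still ≤ 43) to hit 318.

3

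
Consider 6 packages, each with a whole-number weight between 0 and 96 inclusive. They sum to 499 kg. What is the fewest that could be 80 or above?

2

If only k of them are at least 80, the other 6 − k are at most 79, so the total is at most k·96 + (6 − k)·79.
This must reach 499, so k·96 + (6 − k)·79 ≥ 499, giving k ≥ 2.
Exactly 2 works: 2 values at 96 and 4 at 79 total 508; lower one of the high values by 9 (still ≥ 80) to hit 499.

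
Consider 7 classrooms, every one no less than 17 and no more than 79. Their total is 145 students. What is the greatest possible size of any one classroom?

To make one classroom as large as possible, make the other 6 as small as possible.
The other 6 contribute at least 6 × 17 = 102, leaving at most 145 − 102 = 43.
Since 43 ≤ 79, this is achievable: one at 43 and 6 at 17.

43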